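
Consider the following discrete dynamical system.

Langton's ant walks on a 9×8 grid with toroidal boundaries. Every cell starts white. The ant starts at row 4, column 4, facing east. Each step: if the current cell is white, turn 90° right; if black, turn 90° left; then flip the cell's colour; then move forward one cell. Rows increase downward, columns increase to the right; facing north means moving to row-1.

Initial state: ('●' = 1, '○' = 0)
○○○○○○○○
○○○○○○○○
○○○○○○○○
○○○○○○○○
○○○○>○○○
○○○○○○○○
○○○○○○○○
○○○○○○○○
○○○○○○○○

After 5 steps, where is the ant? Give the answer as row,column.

3,4

step 0: ○○○○○○○○
○○○○○○○○
○○○○○○○○
○○○○○○○○
○○○○>○○○
○○○○○○○○
○○○○○○○○
○○○○○○○○
○○○○○○○○
step 1: ○○○○○○○○
○○○○○○○○
○○○○○○○○
○○○○○○○○
○○○○●○○○
○○○○v○○○
○○○○○○○○
○○○○○○○○
○○○○○○○○
step 2: ○○○○○○○○
○○○○○○○○
○○○○○○○○
○○○○○○○○
○○○○●○○○
○○○<●○○○
○○○○○○○○
○○○○○○○○
○○○○○○○○
step 3: ○○○○○○○○
○○○○○○○○
○○○○○○○○
○○○○○○○○
○○○^●○○○
○○○●●○○○
○○○○○○○○
○○○○○○○○
○○○○○○○○
step 4: ○○○○○○○○
○○○○○○○○
○○○○○○○○
○○○○○○○○
○○○●>○○○
○○○●●○○○
○○○○○○○○
○○○○○○○○
○○○○○○○○
step 5: ○○○○○○○○
○○○○○○○○
○○○○○○○○
○○○○^○○○
○○○●○○○○
○○○●●○○○
○○○○○○○○
○○○○○○○○
○○○○○○○○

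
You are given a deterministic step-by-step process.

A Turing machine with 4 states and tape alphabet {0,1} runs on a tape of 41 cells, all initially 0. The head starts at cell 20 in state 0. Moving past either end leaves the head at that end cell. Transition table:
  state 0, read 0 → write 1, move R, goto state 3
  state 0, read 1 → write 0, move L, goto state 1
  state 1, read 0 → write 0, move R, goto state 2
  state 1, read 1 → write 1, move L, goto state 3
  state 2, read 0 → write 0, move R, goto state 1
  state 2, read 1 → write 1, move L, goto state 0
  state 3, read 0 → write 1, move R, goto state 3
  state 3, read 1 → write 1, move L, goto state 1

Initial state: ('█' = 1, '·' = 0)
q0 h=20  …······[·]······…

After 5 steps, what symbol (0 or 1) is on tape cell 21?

[0] q0 h=20  …······[·]······…
[1] q3 h=21  …·····█[·]······…
[2] q3 h=22  …····██[·]······…
[3] q3 h=23  …···███[·]······…
[4] q3 h=24  …··████[·]······…
[5] q3 h=25  …·█████[·]······…

1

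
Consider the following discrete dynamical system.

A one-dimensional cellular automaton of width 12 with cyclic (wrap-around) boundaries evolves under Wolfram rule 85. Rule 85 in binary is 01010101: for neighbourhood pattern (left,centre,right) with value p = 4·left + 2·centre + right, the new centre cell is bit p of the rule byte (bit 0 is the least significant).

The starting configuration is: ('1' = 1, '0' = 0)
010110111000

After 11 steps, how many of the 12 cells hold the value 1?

0) 010110111000
1) 010010001111
2) 011011100001
3) 001000111101
4) 101110000101
5) 100011110100
6) 111000010110
7) 001111010010
8) 100001011011
9) 111101001000
10) 000101101110
11) 110100100011

6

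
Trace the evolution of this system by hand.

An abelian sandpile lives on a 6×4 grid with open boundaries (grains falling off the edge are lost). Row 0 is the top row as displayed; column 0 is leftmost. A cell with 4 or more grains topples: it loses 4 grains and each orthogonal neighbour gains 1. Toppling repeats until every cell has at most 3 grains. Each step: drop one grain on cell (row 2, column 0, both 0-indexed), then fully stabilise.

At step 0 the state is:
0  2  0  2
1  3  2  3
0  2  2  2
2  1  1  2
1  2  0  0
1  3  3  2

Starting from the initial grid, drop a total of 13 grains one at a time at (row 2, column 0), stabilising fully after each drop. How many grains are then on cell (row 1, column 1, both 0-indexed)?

1

step 0: 0  2  0  2
1  3  2  3
0  2  2  2
2  1  1  2
1  2  0  0
1  3  3  2
step 1: 0  2  0  2
1  3  2  3
1  2  2  2
2  1  1  2
1  2  0  0
1  3  3  2
step 2: 0  2  0  2
1  3  2  3
2  2  2  2
2  1  1  2
1  2  0  0
1  3  3  2
step 3: 0  2  0  2
1  3  2  3
3  2  2  2
2  1  1  2
1  2  0  0
1  3  3  2
step 4: 0  2  0  2
2  3  2  3
0  3  2  2
3  1  1  2
1  2  0  0
1  3  3  2
step 5: 0  2  0  2
2  3  2  3
1  3  2  2
3  1  1  2
1  2  0  0
1  3  3  2
step 6: 0  2  0  2
2  3  2  3
2  3  2  2
3  1  1  2
1  2  0  0
1  3  3  2
step 7: 0  2  0  2
2  3  2  3
3  3  2  2
3  1  1  2
1  2  0  0
1  3  3  2
step 8: 1  3  0  2
0  1  3  3
3  1  3  2
0  3  1  2
2  2  0  0
1  3  3  2
step 9: 1  3  0  2
1  1  3  3
0  2  3  2
1  3  1  2
2  2  0  0
1  3  3  2
step 10: 1  3  0  2
1  1  3  3
1  2  3  2
1  3  1  2
2  2  0  0
1  3  3  2
step 11: 1  3  0  2
1  1  3  3
2  2  3  2
1  3  1  2
2  2  0  0
1  3  3  2
step 12: 1  3  0  2
1  1  3  3
3  2  3  2
1  3  1  2
2  2  0  0
1  3  3  2
step 13: 1  3  0  2
2  1  3  3
0  3  3  2
2  3  1  2
2  2  0  0
1  3  3  2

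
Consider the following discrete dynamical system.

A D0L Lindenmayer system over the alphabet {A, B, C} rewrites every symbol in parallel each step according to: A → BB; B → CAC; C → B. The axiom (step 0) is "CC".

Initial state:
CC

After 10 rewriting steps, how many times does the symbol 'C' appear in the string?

1024

0) CC
1) BB
2) CACCAC
3) BBBBBBBB
4) CACCACCACCACCACCACCACCAC
5) BBBBBBBBBBBBBBBBBBBBBBBBBBBBBBBB
6) CACCACCACCACCACCACCACCACCACCACCACCACCACCACCACCACCACCACCACCACCACCACCACCACCACCACCACCACCACCACCACCAC
7) BBBBBBBBBBBBBBBBBBBBBBBBBBBBBBBBBBBBBBBBBBBBBBBBBBBBBBBBBB…BBBBBBBBBBBBBBBBBBBBBBBBBBBBBBBBBBBBBBBBBBBBBBBBBBBBBBBBBB  (len 128)
8) CACCACCACCACCACCACCACCACCACCACCACCACCACCACCACCACCACCACCACC…CCACCACCACCACCACCACCACCACCACCACCACCACCACCACCACCACCACCACCAC  (len 384)
9) BBBBBBBBBBBBBBBBBBBBBBBBBBBBBBBBBBBBBBBBBBBBBBBBBBBBBBBBBB…BBBBBBBBBBBBBBBBBBBBBBBBBBBBBBBBBBBBBBBBBBBBBBBBBBBBBBBBBB  (len 512)
10) CACCACCACCACCACCACCACCACCACCACCACCACCACCACCACCACCACCACCACC…CCACCACCACCACCACCACCACCACCACCACCACCACCACCACCACCACCACCACCAC  (len 1536)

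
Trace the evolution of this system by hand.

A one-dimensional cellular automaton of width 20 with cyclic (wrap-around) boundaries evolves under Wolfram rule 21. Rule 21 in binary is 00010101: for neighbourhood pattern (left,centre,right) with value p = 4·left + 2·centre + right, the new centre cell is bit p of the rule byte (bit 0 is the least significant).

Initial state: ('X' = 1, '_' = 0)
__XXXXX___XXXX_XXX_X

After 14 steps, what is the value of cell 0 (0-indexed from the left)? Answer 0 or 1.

0

t=0: __XXXXX___XXXX_XXX_X
t=1: X______XX__________X
t=2: _XXXXX___XXXXXXXXX__
t=3: ______XX__________XX
t=4: XXXXX___XXXXXXXXX___
t=5: _____XX__________XX_
t=6: XXXX___XXXXXXXXX___X
t=7: ____XX__________XX__
t=8: XXX___XXXXXXXXX___XX
t=9: ___XX__________XX___
t=10: XX___XXXXXXXXX___XXX
t=11: __XX__________XX____
t=12: X___XXXXXXXXX___XXXX
t=13: _XX__________XX_____
t=14: ___XXXXXXXXX___XXXXX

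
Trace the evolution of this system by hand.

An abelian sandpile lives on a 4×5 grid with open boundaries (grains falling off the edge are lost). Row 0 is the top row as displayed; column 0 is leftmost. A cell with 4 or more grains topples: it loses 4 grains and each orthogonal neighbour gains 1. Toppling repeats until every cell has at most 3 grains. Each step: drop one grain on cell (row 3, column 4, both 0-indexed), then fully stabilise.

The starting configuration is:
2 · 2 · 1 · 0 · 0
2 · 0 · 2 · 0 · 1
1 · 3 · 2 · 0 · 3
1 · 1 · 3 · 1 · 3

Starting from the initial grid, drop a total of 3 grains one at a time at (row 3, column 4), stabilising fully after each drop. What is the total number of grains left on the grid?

28

k=0  2 · 2 · 1 · 0 · 0
2 · 0 · 2 · 0 · 1
1 · 3 · 2 · 0 · 3
1 · 1 · 3 · 1 · 3
k=1  2 · 2 · 1 · 0 · 0
2 · 0 · 2 · 0 · 2
1 · 3 · 2 · 1 · 0
1 · 1 · 3 · 2 · 1
k=2  2 · 2 · 1 · 0 · 0
2 · 0 · 2 · 0 · 2
1 · 3 · 2 · 1 · 0
1 · 1 · 3 · 2 · 2
k=3  2 · 2 · 1 · 0 · 0
2 · 0 · 2 · 0 · 2
1 · 3 · 2 · 1 · 0
1 · 1 · 3 · 2 · 3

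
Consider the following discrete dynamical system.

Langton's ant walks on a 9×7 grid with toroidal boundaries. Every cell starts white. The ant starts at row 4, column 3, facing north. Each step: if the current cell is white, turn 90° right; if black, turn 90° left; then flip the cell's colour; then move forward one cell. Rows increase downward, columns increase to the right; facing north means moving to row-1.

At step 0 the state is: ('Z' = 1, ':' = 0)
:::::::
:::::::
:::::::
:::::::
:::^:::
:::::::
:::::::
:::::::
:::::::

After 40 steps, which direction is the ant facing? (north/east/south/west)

gen 0: :::::::
:::::::
:::::::
:::::::
:::^:::
:::::::
:::::::
:::::::
:::::::
gen 1: :::::::
:::::::
:::::::
:::::::
:::Z>::
:::::::
:::::::
:::::::
:::::::
gen 2: :::::::
:::::::
:::::::
:::::::
:::ZZ::
::::v::
:::::::
:::::::
:::::::
gen 3: :::::::
:::::::
:::::::
:::::::
:::ZZ::
:::<Z::
:::::::
:::::::
:::::::
gen 4: :::::::
:::::::
:::::::
:::::::
:::^Z::
:::ZZ::
:::::::
:::::::
:::::::
gen 5: :::::::
:::::::
:::::::
:::::::
::<:Z::
:::ZZ::
:::::::
:::::::
:::::::
gen 6: :::::::
:::::::
:::::::
::^::::
::Z:Z::
:::ZZ::
:::::::
:::::::
:::::::
gen 7: :::::::
:::::::
:::::::
::Z>:::
::Z:Z::
:::ZZ::
:::::::
:::::::
:::::::
gen 8: :::::::
:::::::
:::::::
::ZZ:::
::ZvZ::
:::ZZ::
:::::::
:::::::
:::::::
gen 9: :::::::
:::::::
:::::::
::ZZ:::
::<ZZ::
:::ZZ::
:::::::
:::::::
:::::::
gen 10: :::::::
:::::::
:::::::
::ZZ:::
:::ZZ::
::vZZ::
:::::::
:::::::
:::::::
gen 11: :::::::
:::::::
:::::::
::ZZ:::
:::ZZ::
:<ZZZ::
:::::::
:::::::
:::::::
gen 12: :::::::
:::::::
:::::::
::ZZ:::
:^:ZZ::
:ZZZZ::
:::::::
:::::::
:::::::
gen 13: :::::::
:::::::
:::::::
::ZZ:::
:Z>ZZ::
:ZZZZ::
:::::::
:::::::
:::::::
gen 14: :::::::
:::::::
:::::::
::ZZ:::
:ZZZZ::
:ZvZZ::
:::::::
:::::::
:::::::
gen 15: :::::::
:::::::
:::::::
::ZZ:::
:ZZZZ::
:Z:>Z::
:::::::
:::::::
:::::::
gen 16: :::::::
:::::::
:::::::
::ZZ:::
:ZZ^Z::
:Z::Z::
:::::::
:::::::
:::::::
gen 17: :::::::
:::::::
:::::::
::ZZ:::
:Z<:Z::
:Z::Z::
:::::::
:::::::
:::::::
gen 18: :::::::
:::::::
:::::::
::ZZ:::
:Z::Z::
:Zv:Z::
:::::::
:::::::
:::::::
gen 19: :::::::
:::::::
:::::::
::ZZ:::
:Z::Z::
:<Z:Z::
:::::::
:::::::
:::::::
gen 20: :::::::
:::::::
:::::::
::ZZ:::
:Z::Z::
::Z:Z::
:v:::::
:::::::
:::::::
gen 21: :::::::
:::::::
:::::::
::ZZ:::
:Z::Z::
::Z:Z::
<Z:::::
:::::::
:::::::
gen 22: :::::::
:::::::
:::::::
::ZZ:::
:Z::Z::
^:Z:Z::
ZZ:::::
:::::::
:::::::
gen 23: :::::::
:::::::
:::::::
::ZZ:::
:Z::Z::
Z>Z:Z::
ZZ:::::
:::::::
:::::::
gen 24: :::::::
:::::::
:::::::
::ZZ:::
:Z::Z::
ZZZ:Z::
Zv:::::
:::::::
:::::::
gen 25: :::::::
:::::::
:::::::
::ZZ:::
:Z::Z::
ZZZ:Z::
Z:>::::
:::::::
:::::::
gen 26: :::::::
:::::::
:::::::
::ZZ:::
:Z::Z::
ZZZ:Z::
Z:Z::::
::v::::
:::::::
gen 27: :::::::
:::::::
:::::::
::ZZ:::
:Z::Z::
ZZZ:Z::
Z:Z::::
:<Z::::
:::::::
gen 28: :::::::
:::::::
:::::::
::ZZ:::
:Z::Z::
ZZZ:Z::
Z^Z::::
:ZZ::::
:::::::
gen 29: :::::::
:::::::
:::::::
::ZZ:::
:Z::Z::
ZZZ:Z::
ZZ>::::
:ZZ::::
:::::::
gen 30: :::::::
:::::::
:::::::
::ZZ:::
:Z::Z::
ZZ^:Z::
ZZ:::::
:ZZ::::
:::::::
gen 31: :::::::
:::::::
:::::::
::ZZ:::
:Z::Z::
Z<::Z::
ZZ:::::
:ZZ::::
:::::::
gen 32: :::::::
:::::::
:::::::
::ZZ:::
:Z::Z::
Z:::Z::
Zv:::::
:ZZ::::
:::::::
gen 33: :::::::
:::::::
:::::::
::ZZ:::
:Z::Z::
Z:::Z::
Z:>::::
:ZZ::::
:::::::
gen 34: :::::::
:::::::
:::::::
::ZZ:::
:Z::Z::
Z:::Z::
Z:Z::::
:Zv::::
:::::::
gen 35: :::::::
:::::::
:::::::
::ZZ:::
:Z::Z::
Z:::Z::
Z:Z::::
:Z:>:::
:::::::
gen 36: :::::::
:::::::
:::::::
::ZZ:::
:Z::Z::
Z:::Z::
Z:Z::::
:Z:Z:::
:::v:::
gen 37: :::::::
:::::::
:::::::
::ZZ:::
:Z::Z::
Z:::Z::
Z:Z::::
:Z:Z:::
::<Z:::
gen 38: :::::::
:::::::
:::::::
::ZZ:::
:Z::Z::
Z:::Z::
Z:Z::::
:Z^Z:::
::ZZ:::
gen 39: :::::::
:::::::
:::::::
::ZZ:::
:Z::Z::
Z:::Z::
Z:Z::::
:ZZ>:::
::ZZ:::
gen 40: :::::::
:::::::
:::::::
::ZZ:::
:Z::Z::
Z:::Z::
Z:Z^:::
:ZZ::::
::ZZ:::

north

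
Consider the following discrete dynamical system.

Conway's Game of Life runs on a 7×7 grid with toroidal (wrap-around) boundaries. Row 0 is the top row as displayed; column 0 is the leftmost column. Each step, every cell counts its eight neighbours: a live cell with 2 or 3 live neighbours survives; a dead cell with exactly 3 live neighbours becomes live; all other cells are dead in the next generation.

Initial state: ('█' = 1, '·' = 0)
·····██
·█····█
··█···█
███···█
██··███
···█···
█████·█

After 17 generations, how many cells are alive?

t=0: ·····██
·█····█
··█···█
███···█
██··███
···█···
█████·█
t=1: ···██··
······█
··█··██
··██···
···███·
·······
█████·█
t=2: ·█··█·█
···██·█
··██·██
··█···█
··███··
██····█
███·██·
t=3: ·█····█
······█
█·█···█
·█····█
··██·██
······█
··███··
t=4: █·██·█·
·█···██
·█···██
·█·█···
··█··██
······█
█·██·█·
t=5: █··█·█·
·█·····
·█··███
·█··█··
█·█··██
█████··
█·██·█·
t=6: █··█···
·██····
·██·██·
·████··
·····██
·······
█····█·
t=7: █·█···█
█···█··
█···██·
██····█
··████·
·····█·
······█
t=8: ██···██
█··██··
····██·
███····
██████·
···█·██
█····██
t=9: ·█·····
██·█···
█·█·███
█······
·····█·
···█···
·█·····
t=10: ·█·····
···███·
··████·
██··█··
·······
·······
··█····
t=11: ··███··
·····█·
·██···█
·██·██·
·······
·······
·······
t=12: ···██··
·█··██·
█████·█
████·█·
·······
·······
···█···
t=13: ··██·█·
·█····█
·······
·····█·
·██····
·······
···██··
t=14: ··██·█·
··█····
·······
·······
·······
··██···
··███··
t=15: ·█·····
··██···
·······
·······
·······
··█·█··
·█·····
t=16: ·█·····
··█····
·······
·······
·······
·······
·██····
t=17: ·█·····
·······
·······
·······
·······
·······
·██····

3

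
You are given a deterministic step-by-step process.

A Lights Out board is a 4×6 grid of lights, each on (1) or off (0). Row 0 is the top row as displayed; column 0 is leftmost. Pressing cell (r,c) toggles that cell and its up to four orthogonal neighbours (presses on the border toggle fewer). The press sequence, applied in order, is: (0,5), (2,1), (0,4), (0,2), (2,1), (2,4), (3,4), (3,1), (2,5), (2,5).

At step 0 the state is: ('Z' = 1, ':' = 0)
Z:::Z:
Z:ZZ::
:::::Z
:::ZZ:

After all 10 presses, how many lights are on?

14

0) Z:::Z:
Z:ZZ::
:::::Z
:::ZZ:
1) Z::::Z
Z:ZZ:Z
:::::Z
:::ZZ:
2) Z::::Z
ZZZZ:Z
ZZZ::Z
:Z:ZZ:
3) Z::ZZ:
ZZZZZZ
ZZZ::Z
:Z:ZZ:
4) ZZZ:Z:
ZZ:ZZZ
ZZZ::Z
:Z:ZZ:
5) ZZZ:Z:
Z::ZZZ
:::::Z
:::ZZ:
6) ZZZ:Z:
Z::Z:Z
:::ZZ:
:::Z::
7) ZZZ:Z:
Z::Z:Z
:::Z::
::::ZZ
8) ZZZ:Z:
Z::Z:Z
:Z:Z::
ZZZ:ZZ
9) ZZZ:Z:
Z::Z::
:Z:ZZZ
ZZZ:Z:
10) ZZZ:Z:
Z::Z:Z
:Z:Z::
ZZZ:ZZ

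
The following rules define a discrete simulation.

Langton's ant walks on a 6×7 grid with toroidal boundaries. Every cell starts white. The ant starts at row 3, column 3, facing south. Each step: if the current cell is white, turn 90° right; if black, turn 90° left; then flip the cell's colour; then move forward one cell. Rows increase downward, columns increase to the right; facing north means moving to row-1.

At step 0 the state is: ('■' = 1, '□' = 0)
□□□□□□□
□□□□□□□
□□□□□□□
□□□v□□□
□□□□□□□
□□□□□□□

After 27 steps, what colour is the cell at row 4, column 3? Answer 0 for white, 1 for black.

1

k=0  □□□□□□□
□□□□□□□
□□□□□□□
□□□v□□□
□□□□□□□
□□□□□□□
k=1  □□□□□□□
□□□□□□□
□□□□□□□
□□<■□□□
□□□□□□□
□□□□□□□
k=2  □□□□□□□
□□□□□□□
□□^□□□□
□□■■□□□
□□□□□□□
□□□□□□□
k=3  □□□□□□□
□□□□□□□
□□■>□□□
□□■■□□□
□□□□□□□
□□□□□□□
k=4  □□□□□□□
□□□□□□□
□□■■□□□
□□■v□□□
□□□□□□□
□□□□□□□
k=5  □□□□□□□
□□□□□□□
□□■■□□□
□□■□>□□
□□□□□□□
□□□□□□□
k=6  □□□□□□□
□□□□□□□
□□■■□□□
□□■□■□□
□□□□v□□
□□□□□□□
k=7  □□□□□□□
□□□□□□□
□□■■□□□
□□■□■□□
□□□<■□□
□□□□□□□
k=8  □□□□□□□
□□□□□□□
□□■■□□□
□□■^■□□
□□□■■□□
□□□□□□□
k=9  □□□□□□□
□□□□□□□
□□■■□□□
□□■■>□□
□□□■■□□
□□□□□□□
k=10  □□□□□□□
□□□□□□□
□□■■^□□
□□■■□□□
□□□■■□□
□□□□□□□
k=11  □□□□□□□
□□□□□□□
□□■■■>□
□□■■□□□
□□□■■□□
□□□□□□□
k=12  □□□□□□□
□□□□□□□
□□■■■■□
□□■■□v□
□□□■■□□
□□□□□□□
k=13  □□□□□□□
□□□□□□□
□□■■■■□
□□■■<■□
□□□■■□□
□□□□□□□
k=14  □□□□□□□
□□□□□□□
□□■■^■□
□□■■■■□
□□□■■□□
□□□□□□□
k=15  □□□□□□□
□□□□□□□
□□■<□■□
□□■■■■□
□□□■■□□
□□□□□□□
k=16  □□□□□□□
□□□□□□□
□□■□□■□
□□■v■■□
□□□■■□□
□□□□□□□
k=17  □□□□□□□
□□□□□□□
□□■□□■□
□□■□>■□
□□□■■□□
□□□□□□□
k=18  □□□□□□□
□□□□□□□
□□■□^■□
□□■□□■□
□□□■■□□
□□□□□□□
k=19  □□□□□□□
□□□□□□□
□□■□■>□
□□■□□■□
□□□■■□□
□□□□□□□
k=20  □□□□□□□
□□□□□^□
□□■□■□□
□□■□□■□
□□□■■□□
□□□□□□□
k=21  □□□□□□□
□□□□□■>
□□■□■□□
□□■□□■□
□□□■■□□
□□□□□□□
k=22  □□□□□□□
□□□□□■■
□□■□■□v
□□■□□■□
□□□■■□□
□□□□□□□
k=23  □□□□□□□
□□□□□■■
□□■□■<■
□□■□□■□
□□□■■□□
□□□□□□□
k=24  □□□□□□□
□□□□□^■
□□■□■■■
□□■□□■□
□□□■■□□
□□□□□□□
k=25  □□□□□□□
□□□□<□■
□□■□■■■
□□■□□■□
□□□■■□□
□□□□□□□
k=26  □□□□^□□
□□□□■□■
□□■□■■■
□□■□□■□
□□□■■□□
□□□□□□□
k=27  □□□□■>□
□□□□■□■
□□■□■■■
□□■□□■□
□□□■■□□
□□□□□□□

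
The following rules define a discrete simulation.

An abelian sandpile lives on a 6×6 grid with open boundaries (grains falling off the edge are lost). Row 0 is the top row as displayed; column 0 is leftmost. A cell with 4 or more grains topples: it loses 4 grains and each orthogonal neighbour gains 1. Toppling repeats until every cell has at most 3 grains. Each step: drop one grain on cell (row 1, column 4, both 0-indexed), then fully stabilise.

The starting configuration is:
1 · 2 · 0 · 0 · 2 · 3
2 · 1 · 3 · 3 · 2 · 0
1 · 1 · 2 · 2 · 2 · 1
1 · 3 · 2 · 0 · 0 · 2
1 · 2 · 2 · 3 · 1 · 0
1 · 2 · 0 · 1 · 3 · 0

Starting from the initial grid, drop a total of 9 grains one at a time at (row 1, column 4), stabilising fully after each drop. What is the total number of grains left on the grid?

k=0  1 · 2 · 0 · 0 · 2 · 3
2 · 1 · 3 · 3 · 2 · 0
1 · 1 · 2 · 2 · 2 · 1
1 · 3 · 2 · 0 · 0 · 2
1 · 2 · 2 · 3 · 1 · 0
1 · 2 · 0 · 1 · 3 · 0
k=1  1 · 2 · 0 · 0 · 2 · 3
2 · 1 · 3 · 3 · 3 · 0
1 · 1 · 2 · 2 · 2 · 1
1 · 3 · 2 · 0 · 0 · 2
1 · 2 · 2 · 3 · 1 · 0
1 · 2 · 0 · 1 · 3 · 0
k=2  1 · 2 · 1 · 1 · 3 · 3
2 · 2 · 0 · 1 · 1 · 1
1 · 1 · 3 · 3 · 3 · 1
1 · 3 · 2 · 0 · 0 · 2
1 · 2 · 2 · 3 · 1 · 0
1 · 2 · 0 · 1 · 3 · 0
k=3  1 · 2 · 1 · 1 · 3 · 3
2 · 2 · 0 · 1 · 2 · 1
1 · 1 · 3 · 3 · 3 · 1
1 · 3 · 2 · 0 · 0 · 2
1 · 2 · 2 · 3 · 1 · 0
1 · 2 · 0 · 1 · 3 · 0
k=4  1 · 2 · 1 · 1 · 3 · 3
2 · 2 · 0 · 1 · 3 · 1
1 · 1 · 3 · 3 · 3 · 1
1 · 3 · 2 · 0 · 0 · 2
1 · 2 · 2 · 3 · 1 · 0
1 · 2 · 0 · 1 · 3 · 0
k=5  1 · 2 · 1 · 2 · 1 · 0
2 · 2 · 1 · 3 · 2 · 3
1 · 2 · 0 · 1 · 1 · 2
1 · 3 · 3 · 1 · 1 · 2
1 · 2 · 2 · 3 · 1 · 0
1 · 2 · 0 · 1 · 3 · 0
k=6  1 · 2 · 1 · 2 · 1 · 0
2 · 2 · 1 · 3 · 3 · 3
1 · 2 · 0 · 1 · 1 · 2
1 · 3 · 3 · 1 · 1 · 2
1 · 2 · 2 · 3 · 1 · 0
1 · 2 · 0 · 1 · 3 · 0
k=7  1 · 2 · 1 · 3 · 2 · 1
2 · 2 · 2 · 0 · 2 · 0
1 · 2 · 0 · 2 · 2 · 3
1 · 3 · 3 · 1 · 1 · 2
1 · 2 · 2 · 3 · 1 · 0
1 · 2 · 0 · 1 · 3 · 0
k=8  1 · 2 · 1 · 3 · 2 · 1
2 · 2 · 2 · 0 · 3 · 0
1 · 2 · 0 · 2 · 2 · 3
1 · 3 · 3 · 1 · 1 · 2
1 · 2 · 2 · 3 · 1 · 0
1 · 2 · 0 · 1 · 3 · 0
k=9  1 · 2 · 1 · 3 · 3 · 1
2 · 2 · 2 · 1 · 0 · 1
1 · 2 · 0 · 2 · 3 · 3
1 · 3 · 3 · 1 · 1 · 2
1 · 2 · 2 · 3 · 1 · 0
1 · 2 · 0 · 1 · 3 · 0

57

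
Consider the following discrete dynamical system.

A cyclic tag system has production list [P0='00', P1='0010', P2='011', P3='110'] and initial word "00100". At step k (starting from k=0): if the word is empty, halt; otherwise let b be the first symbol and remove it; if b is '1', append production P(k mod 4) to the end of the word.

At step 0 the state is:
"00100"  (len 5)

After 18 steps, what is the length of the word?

step 0: "00100"  (len 5)
step 1: "0100"  (len 4)
step 2: "100"  (len 3)
step 3: "00011"  (len 5)
step 4: "0011"  (len 4)
step 5: "011"  (len 3)
step 6: "11"  (len 2)
step 7: "1011"  (len 4)
step 8: "011110"  (len 6)
step 9: "11110"  (len 5)
step 10: "11100010"  (len 8)
step 11: "1100010011"  (len 10)
step 12: "100010011110"  (len 12)
step 13: "0001001111000"  (len 13)
step 14: "001001111000"  (len 12)
step 15: "01001111000"  (len 11)
step 16: "1001111000"  (len 10)
step 17: "00111100000"  (len 11)
step 18: "0111100000"  (len 10)

10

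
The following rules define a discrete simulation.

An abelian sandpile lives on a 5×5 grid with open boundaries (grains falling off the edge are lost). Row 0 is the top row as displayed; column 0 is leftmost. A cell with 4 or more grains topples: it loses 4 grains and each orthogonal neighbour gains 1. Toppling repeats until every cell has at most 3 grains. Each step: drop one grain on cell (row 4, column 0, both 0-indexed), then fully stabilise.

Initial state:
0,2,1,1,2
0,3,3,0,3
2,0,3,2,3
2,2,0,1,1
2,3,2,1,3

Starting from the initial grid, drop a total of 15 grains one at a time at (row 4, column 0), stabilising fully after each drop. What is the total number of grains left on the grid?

gen 0: 0,2,1,1,2
0,3,3,0,3
2,0,3,2,3
2,2,0,1,1
2,3,2,1,3
gen 1: 0,2,1,1,2
0,3,3,0,3
2,0,3,2,3
2,2,0,1,1
3,3,2,1,3
gen 2: 0,2,1,1,2
0,3,3,0,3
2,0,3,2,3
3,3,0,1,1
1,0,3,1,3
gen 3: 0,2,1,1,2
0,3,3,0,3
2,0,3,2,3
3,3,0,1,1
2,0,3,1,3
gen 4: 0,2,1,1,2
0,3,3,0,3
2,0,3,2,3
3,3,0,1,1
3,0,3,1,3
gen 5: 0,2,1,1,2
0,3,3,0,3
3,1,3,2,3
1,0,1,1,1
1,2,3,1,3
gen 6: 0,2,1,1,2
0,3,3,0,3
3,1,3,2,3
1,0,1,1,1
2,2,3,1,3
gen 7: 0,2,1,1,2
0,3,3,0,3
3,1,3,2,3
1,0,1,1,1
3,2,3,1,3
gen 8: 0,2,1,1,2
0,3,3,0,3
3,1,3,2,3
2,0,1,1,1
0,3,3,1,3
gen 9: 0,2,1,1,2
0,3,3,0,3
3,1,3,2,3
2,0,1,1,1
1,3,3,1,3
gen 10: 0,2,1,1,2
0,3,3,0,3
3,1,3,2,3
2,0,1,1,1
2,3,3,1,3
gen 11: 0,2,1,1,2
0,3,3,0,3
3,1,3,2,3
2,0,1,1,1
3,3,3,1,3
gen 12: 0,2,1,1,2
0,3,3,0,3
3,1,3,2,3
3,1,2,1,1
1,1,0,2,3
gen 13: 0,2,1,1,2
0,3,3,0,3
3,1,3,2,3
3,1,2,1,1
2,1,0,2,3
gen 14: 0,2,1,1,2
0,3,3,0,3
3,1,3,2,3
3,1,2,1,1
3,1,0,2,3
gen 15: 0,2,1,1,2
1,3,3,0,3
0,2,3,2,3
1,2,2,1,1
1,2,0,2,3

41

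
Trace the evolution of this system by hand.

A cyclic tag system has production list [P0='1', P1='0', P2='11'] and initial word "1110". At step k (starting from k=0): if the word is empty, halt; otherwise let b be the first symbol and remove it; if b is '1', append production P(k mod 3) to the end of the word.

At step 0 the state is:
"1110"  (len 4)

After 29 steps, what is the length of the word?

gen 0: "1110"  (len 4)
gen 1: "1101"  (len 4)
gen 2: "1010"  (len 4)
gen 3: "01011"  (len 5)
gen 4: "1011"  (len 4)
gen 5: "0110"  (len 4)
gen 6: "110"  (len 3)
gen 7: "101"  (len 3)
gen 8: "010"  (len 3)
gen 9: "10"  (len 2)
gen 10: "01"  (len 2)
gen 11: "1"  (len 1)
gen 12: "11"  (len 2)
gen 13: "11"  (len 2)
gen 14: "10"  (len 2)
gen 15: "011"  (len 3)
gen 16: "11"  (len 2)
gen 17: "10"  (len 2)
gen 18: "011"  (len 3)
gen 19: "11"  (len 2)
gen 20: "10"  (len 2)
gen 21: "011"  (len 3)
gen 22: "11"  (len 2)
gen 23: "10"  (len 2)
gen 24: "011"  (len 3)
gen 25: "11"  (len 2)
gen 26: "10"  (len 2)
gen 27: "011"  (len 3)
gen 28: "11"  (len 2)
gen 29: "10"  (len 2)

2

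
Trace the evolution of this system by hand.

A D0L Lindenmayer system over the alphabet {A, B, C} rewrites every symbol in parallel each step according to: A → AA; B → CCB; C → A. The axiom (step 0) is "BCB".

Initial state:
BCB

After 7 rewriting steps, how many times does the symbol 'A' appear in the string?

316

step 0: BCB
step 1: CCBACCB
step 2: AACCBAAAACCB
step 3: AAAAAACCBAAAAAAAAAACCB
step 4: AAAAAAAAAAAAAACCBAAAAAAAAAAAAAAAAAAAAAACCB
step 5: AAAAAAAAAAAAAAAAAAAAAAAAAAAAAACCBAAAAAAAAAAAAAAAAAAAAAAAAAAAAAAAAAAAAAAAAAAAAAACCB
step 6: AAAAAAAAAAAAAAAAAAAAAAAAAAAAAAAAAAAAAAAAAAAAAAAAAAAAAAAAAA…AAAAAAAAAAAAAAAAAAAAAAAAAAAAAAAAAAAAAAAAAAAAAAAAAAAAAAACCB  (len 162)
step 7: AAAAAAAAAAAAAAAAAAAAAAAAAAAAAAAAAAAAAAAAAAAAAAAAAAAAAAAAAA…AAAAAAAAAAAAAAAAAAAAAAAAAAAAAAAAAAAAAAAAAAAAAAAAAAAAAAACCB  (len 322)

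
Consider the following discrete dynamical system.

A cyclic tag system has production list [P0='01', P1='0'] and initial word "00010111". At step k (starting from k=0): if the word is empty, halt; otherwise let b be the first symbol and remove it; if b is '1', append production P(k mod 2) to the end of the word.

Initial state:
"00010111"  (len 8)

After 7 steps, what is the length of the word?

gen 0: "00010111"  (len 8)
gen 1: "0010111"  (len 7)
gen 2: "010111"  (len 6)
gen 3: "10111"  (len 5)
gen 4: "01110"  (len 5)
gen 5: "1110"  (len 4)
gen 6: "1100"  (len 4)
gen 7: "10001"  (len 5)

5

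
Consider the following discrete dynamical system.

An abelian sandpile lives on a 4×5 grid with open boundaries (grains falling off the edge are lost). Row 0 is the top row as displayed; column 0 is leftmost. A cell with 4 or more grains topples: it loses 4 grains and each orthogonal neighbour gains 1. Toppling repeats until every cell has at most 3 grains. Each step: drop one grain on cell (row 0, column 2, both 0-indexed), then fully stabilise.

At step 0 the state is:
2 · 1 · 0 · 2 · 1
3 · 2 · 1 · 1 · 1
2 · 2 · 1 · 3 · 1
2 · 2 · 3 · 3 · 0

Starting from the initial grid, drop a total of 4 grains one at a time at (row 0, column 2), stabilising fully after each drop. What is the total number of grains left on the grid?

36

step 0: 2 · 1 · 0 · 2 · 1
3 · 2 · 1 · 1 · 1
2 · 2 · 1 · 3 · 1
2 · 2 · 3 · 3 · 0
step 1: 2 · 1 · 1 · 2 · 1
3 · 2 · 1 · 1 · 1
2 · 2 · 1 · 3 · 1
2 · 2 · 3 · 3 · 0
step 2: 2 · 1 · 2 · 2 · 1
3 · 2 · 1 · 1 · 1
2 · 2 · 1 · 3 · 1
2 · 2 · 3 · 3 · 0
step 3: 2 · 1 · 3 · 2 · 1
3 · 2 · 1 · 1 · 1
2 · 2 · 1 · 3 · 1
2 · 2 · 3 · 3 · 0
step 4: 2 · 2 · 0 · 3 · 1
3 · 2 · 2 · 1 · 1
2 · 2 · 1 · 3 · 1
2 · 2 · 3 · 3 · 0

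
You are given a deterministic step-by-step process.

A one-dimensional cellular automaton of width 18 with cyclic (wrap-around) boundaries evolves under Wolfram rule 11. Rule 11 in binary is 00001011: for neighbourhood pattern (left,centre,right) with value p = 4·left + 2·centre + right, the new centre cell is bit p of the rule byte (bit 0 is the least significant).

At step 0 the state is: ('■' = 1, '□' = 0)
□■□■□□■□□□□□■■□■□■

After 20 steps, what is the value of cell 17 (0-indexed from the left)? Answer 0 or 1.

1

t=0: □■□■□□■□□□□□■■□■□■
t=1: □□□□□■□□■■■■■□□□□□
t=2: ■■■■■□□■■□□□□□■■■■
t=3: □□□□□□■■□□■■■■■□□□
t=4: ■■■■■■■□□■■□□□□□■■
t=5: □□□□□□□□■■□□■■■■■□
t=6: ■■■■■■■■■□□■■□□□□□
t=7: ■□□□□□□□□□■■□□■■■■
t=8: □□■■■■■■■■■□□■■□□□
t=9: ■■■□□□□□□□□□■■□□■■
t=10: □□□□■■■■■■■■■□□■■□
t=11: ■■■■■□□□□□□□□□■■□□
t=12: ■□□□□□■■■■■■■■■□□■
t=13: □□■■■■■□□□□□□□□□■■
t=14: □■■□□□□□■■■■■■■■■□
t=15: ■■□□■■■■■□□□□□□□□□
t=16: ■□□■■□□□□□■■■■■■■■
t=17: □□■■□□■■■■■□□□□□□□
t=18: ■■■□□■■□□□□□■■■■■■
t=19: □□□□■■□□■■■■■□□□□□
t=20: ■■■■■□□■■□□□□□■■■■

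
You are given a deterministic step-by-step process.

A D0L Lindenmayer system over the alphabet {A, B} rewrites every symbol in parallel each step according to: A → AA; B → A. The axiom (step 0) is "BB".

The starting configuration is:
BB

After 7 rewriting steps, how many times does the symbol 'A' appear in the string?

[0] BB
[1] AA
[2] AAAA
[3] AAAAAAAA
[4] AAAAAAAAAAAAAAAA
[5] AAAAAAAAAAAAAAAAAAAAAAAAAAAAAAAA
[6] AAAAAAAAAAAAAAAAAAAAAAAAAAAAAAAAAAAAAAAAAAAAAAAAAAAAAAAAAAAAAAAA
[7] AAAAAAAAAAAAAAAAAAAAAAAAAAAAAAAAAAAAAAAAAAAAAAAAAAAAAAAAAA…AAAAAAAAAAAAAAAAAAAAAAAAAAAAAAAAAAAAAAAAAAAAAAAAAAAAAAAAAA  (len 128)

128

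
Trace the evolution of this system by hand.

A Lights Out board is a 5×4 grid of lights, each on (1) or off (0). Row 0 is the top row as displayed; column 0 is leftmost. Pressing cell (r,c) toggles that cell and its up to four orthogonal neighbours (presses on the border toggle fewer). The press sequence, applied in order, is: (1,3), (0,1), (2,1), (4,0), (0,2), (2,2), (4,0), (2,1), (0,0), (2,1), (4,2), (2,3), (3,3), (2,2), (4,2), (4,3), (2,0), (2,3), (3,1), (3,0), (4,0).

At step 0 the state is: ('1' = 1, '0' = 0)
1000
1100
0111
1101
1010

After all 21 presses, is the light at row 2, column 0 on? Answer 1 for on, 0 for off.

1

t=0: 1000
1100
0111
1101
1010
t=1: 1001
1111
0110
1101
1010
t=2: 0111
1011
0110
1101
1010
t=3: 0111
1111
1000
1001
1010
t=4: 0111
1111
1000
0001
0110
t=5: 0000
1101
1000
0001
0110
t=6: 0000
1111
1111
0011
0110
t=7: 0000
1111
1111
1011
1010
t=8: 0000
1011
0001
1111
1010
t=9: 1100
0011
0001
1111
1010
t=10: 1100
0111
1111
1011
1010
t=11: 1100
0111
1111
1001
1101
t=12: 1100
0110
1100
1000
1101
t=13: 1100
0110
1101
1011
1100
t=14: 1100
0100
1010
1001
1100
t=15: 1100
0100
1010
1011
1011
t=16: 1100
0100
1010
1010
1000
t=17: 1100
1100
0110
0010
1000
t=18: 1100
1101
0101
0011
1000
t=19: 1100
1101
0001
1101
1100
t=20: 1100
1101
1001
0001
0100
t=21: 1100
1101
1001
1001
1000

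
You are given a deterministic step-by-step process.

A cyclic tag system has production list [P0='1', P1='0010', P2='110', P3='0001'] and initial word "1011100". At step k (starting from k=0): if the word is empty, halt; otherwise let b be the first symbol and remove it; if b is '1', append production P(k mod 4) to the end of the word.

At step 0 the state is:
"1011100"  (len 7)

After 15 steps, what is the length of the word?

13

t=0: "1011100"  (len 7)
t=1: "0111001"  (len 7)
t=2: "111001"  (len 6)
t=3: "11001110"  (len 8)
t=4: "10011100001"  (len 11)
t=5: "00111000011"  (len 11)
t=6: "0111000011"  (len 10)
t=7: "111000011"  (len 9)
t=8: "110000110001"  (len 12)
t=9: "100001100011"  (len 12)
t=10: "000011000110010"  (len 15)
t=11: "00011000110010"  (len 14)
t=12: "0011000110010"  (len 13)
t=13: "011000110010"  (len 12)
t=14: "11000110010"  (len 11)
t=15: "1000110010110"  (len 13)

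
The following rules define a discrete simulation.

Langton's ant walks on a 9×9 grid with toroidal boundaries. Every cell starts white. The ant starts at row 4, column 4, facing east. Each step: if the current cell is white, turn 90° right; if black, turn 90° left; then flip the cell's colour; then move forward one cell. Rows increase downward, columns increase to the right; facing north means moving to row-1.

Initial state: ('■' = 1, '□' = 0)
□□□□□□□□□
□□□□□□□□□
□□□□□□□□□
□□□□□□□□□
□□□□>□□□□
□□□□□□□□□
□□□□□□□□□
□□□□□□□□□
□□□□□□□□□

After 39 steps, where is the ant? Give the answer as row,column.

4,1

k=0  □□□□□□□□□
□□□□□□□□□
□□□□□□□□□
□□□□□□□□□
□□□□>□□□□
□□□□□□□□□
□□□□□□□□□
□□□□□□□□□
□□□□□□□□□
k=1  □□□□□□□□□
□□□□□□□□□
□□□□□□□□□
□□□□□□□□□
□□□□■□□□□
□□□□v□□□□
□□□□□□□□□
□□□□□□□□□
□□□□□□□□□
k=2  □□□□□□□□□
□□□□□□□□□
□□□□□□□□□
□□□□□□□□□
□□□□■□□□□
□□□<■□□□□
□□□□□□□□□
□□□□□□□□□
□□□□□□□□□
k=3  □□□□□□□□□
□□□□□□□□□
□□□□□□□□□
□□□□□□□□□
□□□^■□□□□
□□□■■□□□□
□□□□□□□□□
□□□□□□□□□
□□□□□□□□□
k=4  □□□□□□□□□
□□□□□□□□□
□□□□□□□□□
□□□□□□□□□
□□□■>□□□□
□□□■■□□□□
□□□□□□□□□
□□□□□□□□□
□□□□□□□□□
k=5  □□□□□□□□□
□□□□□□□□□
□□□□□□□□□
□□□□^□□□□
□□□■□□□□□
□□□■■□□□□
□□□□□□□□□
□□□□□□□□□
□□□□□□□□□
k=6  □□□□□□□□□
□□□□□□□□□
□□□□□□□□□
□□□□■>□□□
□□□■□□□□□
□□□■■□□□□
□□□□□□□□□
□□□□□□□□□
□□□□□□□□□
k=7  □□□□□□□□□
□□□□□□□□□
□□□□□□□□□
□□□□■■□□□
□□□■□v□□□
□□□■■□□□□
□□□□□□□□□
□□□□□□□□□
□□□□□□□□□
k=8  □□□□□□□□□
□□□□□□□□□
□□□□□□□□□
□□□□■■□□□
□□□■<■□□□
□□□■■□□□□
□□□□□□□□□
□□□□□□□□□
□□□□□□□□□
k=9  □□□□□□□□□
□□□□□□□□□
□□□□□□□□□
□□□□^■□□□
□□□■■■□□□
□□□■■□□□□
□□□□□□□□□
□□□□□□□□□
□□□□□□□□□
k=10  □□□□□□□□□
□□□□□□□□□
□□□□□□□□□
□□□<□■□□□
□□□■■■□□□
□□□■■□□□□
□□□□□□□□□
□□□□□□□□□
□□□□□□□□□
k=11  □□□□□□□□□
□□□□□□□□□
□□□^□□□□□
□□□■□■□□□
□□□■■■□□□
□□□■■□□□□
□□□□□□□□□
□□□□□□□□□
□□□□□□□□□
k=12  □□□□□□□□□
□□□□□□□□□
□□□■>□□□□
□□□■□■□□□
□□□■■■□□□
□□□■■□□□□
□□□□□□□□□
□□□□□□□□□
□□□□□□□□□
k=13  □□□□□□□□□
□□□□□□□□□
□□□■■□□□□
□□□■v■□□□
□□□■■■□□□
□□□■■□□□□
□□□□□□□□□
□□□□□□□□□
□□□□□□□□□
k=14  □□□□□□□□□
□□□□□□□□□
□□□■■□□□□
□□□<■■□□□
□□□■■■□□□
□□□■■□□□□
□□□□□□□□□
□□□□□□□□□
□□□□□□□□□
k=15  □□□□□□□□□
□□□□□□□□□
□□□■■□□□□
□□□□■■□□□
□□□v■■□□□
□□□■■□□□□
□□□□□□□□□
□□□□□□□□□
□□□□□□□□□
k=16  □□□□□□□□□
□□□□□□□□□
□□□■■□□□□
□□□□■■□□□
□□□□>■□□□
□□□■■□□□□
□□□□□□□□□
□□□□□□□□□
□□□□□□□□□
k=17  □□□□□□□□□
□□□□□□□□□
□□□■■□□□□
□□□□^■□□□
□□□□□■□□□
□□□■■□□□□
□□□□□□□□□
□□□□□□□□□
□□□□□□□□□
k=18  □□□□□□□□□
□□□□□□□□□
□□□■■□□□□
□□□<□■□□□
□□□□□■□□□
□□□■■□□□□
□□□□□□□□□
□□□□□□□□□
□□□□□□□□□
k=19  □□□□□□□□□
□□□□□□□□□
□□□^■□□□□
□□□■□■□□□
□□□□□■□□□
□□□■■□□□□
□□□□□□□□□
□□□□□□□□□
□□□□□□□□□
k=20  □□□□□□□□□
□□□□□□□□□
□□<□■□□□□
□□□■□■□□□
□□□□□■□□□
□□□■■□□□□
□□□□□□□□□
□□□□□□□□□
□□□□□□□□□
k=21  □□□□□□□□□
□□^□□□□□□
□□■□■□□□□
□□□■□■□□□
□□□□□■□□□
□□□■■□□□□
□□□□□□□□□
□□□□□□□□□
□□□□□□□□□
k=22  □□□□□□□□□
□□■>□□□□□
□□■□■□□□□
□□□■□■□□□
□□□□□■□□□
□□□■■□□□□
□□□□□□□□□
□□□□□□□□□
□□□□□□□□□
k=23  □□□□□□□□□
□□■■□□□□□
□□■v■□□□□
□□□■□■□□□
□□□□□■□□□
□□□■■□□□□
□□□□□□□□□
□□□□□□□□□
□□□□□□□□□
k=24  □□□□□□□□□
□□■■□□□□□
□□<■■□□□□
□□□■□■□□□
□□□□□■□□□
□□□■■□□□□
□□□□□□□□□
□□□□□□□□□
□□□□□□□□□
k=25  □□□□□□□□□
□□■■□□□□□
□□□■■□□□□
□□v■□■□□□
□□□□□■□□□
□□□■■□□□□
□□□□□□□□□
□□□□□□□□□
□□□□□□□□□
k=26  □□□□□□□□□
□□■■□□□□□
□□□■■□□□□
□<■■□■□□□
□□□□□■□□□
□□□■■□□□□
□□□□□□□□□
□□□□□□□□□
□□□□□□□□□
k=27  □□□□□□□□□
□□■■□□□□□
□^□■■□□□□
□■■■□■□□□
□□□□□■□□□
□□□■■□□□□
□□□□□□□□□
□□□□□□□□□
□□□□□□□□□
k=28  □□□□□□□□□
□□■■□□□□□
□■>■■□□□□
□■■■□■□□□
□□□□□■□□□
□□□■■□□□□
□□□□□□□□□
□□□□□□□□□
□□□□□□□□□
k=29  □□□□□□□□□
□□■■□□□□□
□■■■■□□□□
□■v■□■□□□
□□□□□■□□□
□□□■■□□□□
□□□□□□□□□
□□□□□□□□□
□□□□□□□□□
k=30  □□□□□□□□□
□□■■□□□□□
□■■■■□□□□
□■□>□■□□□
□□□□□■□□□
□□□■■□□□□
□□□□□□□□□
□□□□□□□□□
□□□□□□□□□
k=31  □□□□□□□□□
□□■■□□□□□
□■■^■□□□□
□■□□□■□□□
□□□□□■□□□
□□□■■□□□□
□□□□□□□□□
□□□□□□□□□
□□□□□□□□□
k=32  □□□□□□□□□
□□■■□□□□□
□■<□■□□□□
□■□□□■□□□
□□□□□■□□□
□□□■■□□□□
□□□□□□□□□
□□□□□□□□□
□□□□□□□□□
k=33  □□□□□□□□□
□□■■□□□□□
□■□□■□□□□
□■v□□■□□□
□□□□□■□□□
□□□■■□□□□
□□□□□□□□□
□□□□□□□□□
□□□□□□□□□
k=34  □□□□□□□□□
□□■■□□□□□
□■□□■□□□□
□<■□□■□□□
□□□□□■□□□
□□□■■□□□□
□□□□□□□□□
□□□□□□□□□
□□□□□□□□□
k=35  □□□□□□□□□
□□■■□□□□□
□■□□■□□□□
□□■□□■□□□
□v□□□■□□□
□□□■■□□□□
□□□□□□□□□
□□□□□□□□□
□□□□□□□□□
k=36  □□□□□□□□□
□□■■□□□□□
□■□□■□□□□
□□■□□■□□□
<■□□□■□□□
□□□■■□□□□
□□□□□□□□□
□□□□□□□□□
□□□□□□□□□
k=37  □□□□□□□□□
□□■■□□□□□
□■□□■□□□□
^□■□□■□□□
■■□□□■□□□
□□□■■□□□□
□□□□□□□□□
□□□□□□□□□
□□□□□□□□□
k=38  □□□□□□□□□
□□■■□□□□□
□■□□■□□□□
■>■□□■□□□
■■□□□■□□□
□□□■■□□□□
□□□□□□□□□
□□□□□□□□□
□□□□□□□□□
k=39  □□□□□□□□□
□□■■□□□□□
□■□□■□□□□
■■■□□■□□□
■v□□□■□□□
□□□■■□□□□
□□□□□□□□□
□□□□□□□□□
□□□□□□□□□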